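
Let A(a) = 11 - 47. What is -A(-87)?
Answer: 36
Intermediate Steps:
A(a) = -36
-A(-87) = -1*(-36) = 36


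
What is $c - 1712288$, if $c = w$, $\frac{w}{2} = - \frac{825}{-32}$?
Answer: $- \frac{27395783}{16} \approx -1.7122 \cdot 10^{6}$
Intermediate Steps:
$w = \frac{825}{16}$ ($w = 2 \left(- \frac{825}{-32}\right) = 2 \left(\left(-825\right) \left(- \frac{1}{32}\right)\right) = 2 \cdot \frac{825}{32} = \frac{825}{16} \approx 51.563$)
$c = \frac{825}{16} \approx 51.563$
$c - 1712288 = \frac{825}{16} - 1712288 = - \frac{27395783}{16}$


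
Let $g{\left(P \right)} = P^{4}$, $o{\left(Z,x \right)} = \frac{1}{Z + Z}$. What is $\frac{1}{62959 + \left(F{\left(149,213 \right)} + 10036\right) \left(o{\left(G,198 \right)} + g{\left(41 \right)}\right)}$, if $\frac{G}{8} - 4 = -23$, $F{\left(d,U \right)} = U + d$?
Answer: $\frac{152}{4466113522025} \approx 3.4034 \cdot 10^{-11}$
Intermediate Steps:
$G = -152$ ($G = 32 + 8 \left(-23\right) = 32 - 184 = -152$)
$o{\left(Z,x \right)} = \frac{1}{2 Z}$
$\frac{1}{62959 + \left(F{\left(149,213 \right)} + 10036\right) \left(o{\left(G,198 \right)} + g{\left(41 \right)}\right)} = \frac{1}{62959 + \left(\left(213 + 149\right) + 10036\right) \left(\frac{1}{2 \left(-152\right)} + 41^{4}\right)} = \frac{1}{62959 + \left(362 + 10036\right) \left(\frac{1}{2} \left(- \frac{1}{152}\right) + 2825761\right)} = \frac{1}{62959 + 10398 \left(- \frac{1}{304} + 2825761\right)} = \frac{1}{62959 + 10398 \cdot \frac{859031343}{304}} = \frac{1}{62959 + \frac{4466103952257}{152}} = \frac{1}{\frac{4466113522025}{152}} = \frac{152}{4466113522025}$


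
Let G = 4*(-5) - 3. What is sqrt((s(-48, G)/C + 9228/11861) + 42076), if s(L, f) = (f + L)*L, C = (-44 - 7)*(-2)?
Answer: 4*sqrt(107005886807127)/201637 ≈ 205.21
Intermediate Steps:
G = -23 (G = -20 - 3 = -23)
C = 102 (C = -51*(-2) = 102)
s(L, f) = L*(L + f) (s(L, f) = (L + f)*L = L*(L + f))
sqrt((s(-48, G)/C + 9228/11861) + 42076) = sqrt((-48*(-48 - 23)/102 + 9228/11861) + 42076) = sqrt((-48*(-71)*(1/102) + 9228*(1/11861)) + 42076) = sqrt((3408*(1/102) + 9228/11861) + 42076) = sqrt((568/17 + 9228/11861) + 42076) = sqrt(6893924/201637 + 42076) = sqrt(8490972336/201637) = 4*sqrt(107005886807127)/201637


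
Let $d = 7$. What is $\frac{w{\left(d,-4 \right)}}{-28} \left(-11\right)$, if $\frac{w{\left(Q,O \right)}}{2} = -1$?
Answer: $- \frac{11}{14} \approx -0.78571$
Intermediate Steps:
$w{\left(Q,O \right)} = -2$ ($w{\left(Q,O \right)} = 2 \left(-1\right) = -2$)
$\frac{w{\left(d,-4 \right)}}{-28} \left(-11\right) = - \frac{2}{-28} \left(-11\right) = \left(-2\right) \left(- \frac{1}{28}\right) \left(-11\right) = \frac{1}{14} \left(-11\right) = - \frac{11}{14}$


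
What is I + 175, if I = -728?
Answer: -553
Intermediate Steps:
I + 175 = -728 + 175 = -553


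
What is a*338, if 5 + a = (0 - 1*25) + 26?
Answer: -1352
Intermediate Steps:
a = -4 (a = -5 + ((0 - 1*25) + 26) = -5 + ((0 - 25) + 26) = -5 + (-25 + 26) = -5 + 1 = -4)
a*338 = -4*338 = -1352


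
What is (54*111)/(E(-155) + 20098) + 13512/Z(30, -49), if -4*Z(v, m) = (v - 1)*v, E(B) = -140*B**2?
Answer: -15059117173/242396645 ≈ -62.126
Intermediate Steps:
Z(v, m) = -v*(-1 + v)/4 (Z(v, m) = -(v - 1)*v/4 = -(-1 + v)*v/4 = -v*(-1 + v)/4)
(54*111)/(E(-155) + 20098) + 13512/Z(30, -49) = (54*111)/(-140*(-155)**2 + 20098) + 13512/(((1/4)*30*(1 - 1*30))) = 5994/(-140*24025 + 20098) + 13512/(((1/4)*30*(1 - 30))) = 5994/(-3363500 + 20098) + 13512/(((1/4)*30*(-29))) = 5994/(-3343402) + 13512/(-435/2) = 5994*(-1/3343402) + 13512*(-2/435) = -2997/1671701 - 9008/145 = -15059117173/242396645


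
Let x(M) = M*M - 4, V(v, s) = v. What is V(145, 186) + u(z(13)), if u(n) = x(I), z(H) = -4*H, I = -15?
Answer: 366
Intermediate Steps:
x(M) = -4 + M² (x(M) = M² - 4 = -4 + M²)
u(n) = 221 (u(n) = -4 + (-15)² = -4 + 225 = 221)
V(145, 186) + u(z(13)) = 145 + 221 = 366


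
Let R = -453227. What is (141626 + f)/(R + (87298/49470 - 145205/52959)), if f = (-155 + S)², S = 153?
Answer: -6871367581850/21988957350357 ≈ -0.31249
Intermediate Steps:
f = 4 (f = (-155 + 153)² = (-2)² = 4)
(141626 + f)/(R + (87298/49470 - 145205/52959)) = (141626 + 4)/(-453227 + (87298/49470 - 145205/52959)) = 141630/(-453227 + (87298*(1/49470) - 145205*1/52959)) = 141630/(-453227 + (43649/24735 - 145205/52959)) = 141630/(-453227 - 142226476/145548985) = 141630/(-65966872051071/145548985) = 141630*(-145548985/65966872051071) = -6871367581850/21988957350357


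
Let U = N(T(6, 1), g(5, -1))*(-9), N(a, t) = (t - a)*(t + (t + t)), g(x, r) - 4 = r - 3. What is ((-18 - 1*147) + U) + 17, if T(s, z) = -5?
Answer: -148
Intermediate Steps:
g(x, r) = 1 + r (g(x, r) = 4 + (r - 3) = 4 + (-3 + r) = 1 + r)
N(a, t) = 3*t*(t - a) (N(a, t) = (t - a)*(t + 2*t) = (t - a)*(3*t) = 3*t*(t - a))
U = 0 (U = (3*(1 - 1)*((1 - 1) - 1*(-5)))*(-9) = (3*0*(0 + 5))*(-9) = (3*0*5)*(-9) = 0*(-9) = 0)
((-18 - 1*147) + U) + 17 = ((-18 - 1*147) + 0) + 17 = ((-18 - 147) + 0) + 17 = (-165 + 0) + 17 = -165 + 17 = -148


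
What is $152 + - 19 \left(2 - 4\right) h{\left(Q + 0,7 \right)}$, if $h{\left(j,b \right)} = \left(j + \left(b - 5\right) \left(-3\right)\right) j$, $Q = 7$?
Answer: $418$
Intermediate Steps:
$h{\left(j,b \right)} = j \left(15 + j - 3 b\right)$ ($h{\left(j,b \right)} = \left(j + \left(-5 + b\right) \left(-3\right)\right) j = \left(j - \left(-15 + 3 b\right)\right) j = \left(15 + j - 3 b\right) j = j \left(15 + j - 3 b\right)$)
$152 + - 19 \left(2 - 4\right) h{\left(Q + 0,7 \right)} = 152 + - 19 \left(2 - 4\right) \left(7 + 0\right) \left(15 + \left(7 + 0\right) - 21\right) = 152 + \left(-19\right) \left(-2\right) 7 \left(15 + 7 - 21\right) = 152 + 38 \cdot 7 \cdot 1 = 152 + 38 \cdot 7 = 152 + 266 = 418$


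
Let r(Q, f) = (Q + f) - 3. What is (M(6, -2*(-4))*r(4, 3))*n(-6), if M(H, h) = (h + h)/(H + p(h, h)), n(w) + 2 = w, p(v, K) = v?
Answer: -256/7 ≈ -36.571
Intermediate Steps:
n(w) = -2 + w
M(H, h) = 2*h/(H + h) (M(H, h) = (h + h)/(H + h) = (2*h)/(H + h) = 2*h/(H + h))
r(Q, f) = -3 + Q + f
(M(6, -2*(-4))*r(4, 3))*n(-6) = ((2*(-2*(-4))/(6 - 2*(-4)))*(-3 + 4 + 3))*(-2 - 6) = ((2*8/(6 + 8))*4)*(-8) = ((2*8/14)*4)*(-8) = ((2*8*(1/14))*4)*(-8) = ((8/7)*4)*(-8) = (32/7)*(-8) = -256/7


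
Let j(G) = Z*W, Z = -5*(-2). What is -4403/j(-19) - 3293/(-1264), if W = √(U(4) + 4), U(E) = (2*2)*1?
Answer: 3293/1264 - 4403*√2/40 ≈ -153.06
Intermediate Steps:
U(E) = 4 (U(E) = 4*1 = 4)
W = 2*√2 (W = √(4 + 4) = √8 = 2*√2 ≈ 2.8284)
Z = 10
j(G) = 20*√2 (j(G) = 10*(2*√2) = 20*√2)
-4403/j(-19) - 3293/(-1264) = -4403*√2/40 - 3293/(-1264) = -4403*√2/40 - 3293*(-1/1264) = -4403*√2/40 + 3293/1264 = 3293/1264 - 4403*√2/40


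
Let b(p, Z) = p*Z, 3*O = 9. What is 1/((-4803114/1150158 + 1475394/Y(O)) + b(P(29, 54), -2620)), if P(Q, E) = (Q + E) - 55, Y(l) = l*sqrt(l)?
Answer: 8087565432945921/8294293624711211946193 + 18071710740845702*sqrt(3)/8294293624711211946193 ≈ 4.7489e-6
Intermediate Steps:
O = 3 (O = (1/3)*9 = 3)
Y(l) = l**(3/2)
P(Q, E) = -55 + E + Q (P(Q, E) = (E + Q) - 55 = -55 + E + Q)
b(p, Z) = Z*p
1/((-4803114/1150158 + 1475394/Y(O)) + b(P(29, 54), -2620)) = 1/((-4803114/1150158 + 1475394/(3**(3/2))) - 2620*(-55 + 54 + 29)) = 1/((-4803114*1/1150158 + 1475394/((3*sqrt(3)))) - 2620*28) = 1/((-800519/191693 + 1475394*(sqrt(3)/9)) - 73360) = 1/((-800519/191693 + 491798*sqrt(3)/3) - 73360) = 1/(-14063398999/191693 + 491798*sqrt(3)/3)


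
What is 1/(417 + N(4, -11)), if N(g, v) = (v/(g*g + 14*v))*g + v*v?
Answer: 69/37144 ≈ 0.0018576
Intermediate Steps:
N(g, v) = v**2 + g*v/(g**2 + 14*v) (N(g, v) = (v/(g**2 + 14*v))*g + v**2 = g*v/(g**2 + 14*v) + v**2 = v**2 + g*v/(g**2 + 14*v))
1/(417 + N(4, -11)) = 1/(417 - 11*(4 + 14*(-11)**2 - 11*4**2)/(4**2 + 14*(-11))) = 1/(417 - 11*(4 + 14*121 - 11*16)/(16 - 154)) = 1/(417 - 11*(4 + 1694 - 176)/(-138)) = 1/(417 - 11*(-1/138)*1522) = 1/(417 + 8371/69) = 1/(37144/69) = 69/37144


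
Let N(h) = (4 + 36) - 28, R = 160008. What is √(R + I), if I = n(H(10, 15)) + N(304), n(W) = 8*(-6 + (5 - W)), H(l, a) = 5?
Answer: 2*√39993 ≈ 399.96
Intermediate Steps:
n(W) = -8 - 8*W (n(W) = 8*(-1 - W) = -8 - 8*W)
N(h) = 12 (N(h) = 40 - 28 = 12)
I = -36 (I = (-8 - 8*5) + 12 = (-8 - 40) + 12 = -48 + 12 = -36)
√(R + I) = √(160008 - 36) = √159972 = 2*√39993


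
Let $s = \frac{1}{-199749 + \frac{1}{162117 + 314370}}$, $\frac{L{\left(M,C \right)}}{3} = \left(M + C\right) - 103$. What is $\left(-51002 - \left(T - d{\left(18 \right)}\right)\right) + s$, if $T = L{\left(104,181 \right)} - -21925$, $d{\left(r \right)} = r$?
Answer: $- \frac{6991285428904197}{95177801762} \approx -73455.0$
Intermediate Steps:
$L{\left(M,C \right)} = -309 + 3 C + 3 M$ ($L{\left(M,C \right)} = 3 \left(\left(M + C\right) - 103\right) = 3 \left(\left(C + M\right) - 103\right) = 3 \left(-103 + C + M\right) = -309 + 3 C + 3 M$)
$T = 22471$ ($T = \left(-309 + 3 \cdot 181 + 3 \cdot 104\right) - -21925 = \left(-309 + 543 + 312\right) + 21925 = 546 + 21925 = 22471$)
$s = - \frac{476487}{95177801762}$ ($s = \frac{1}{-199749 + \frac{1}{476487}} = \frac{1}{- \frac{95177801762}{476487}} = - \frac{476487}{95177801762} \approx -5.0063 \cdot 10^{-6}$)
$\left(-51002 - \left(T - d{\left(18 \right)}\right)\right) + s = \left(-51002 - \left(22471 - 18\right)\right) - \frac{476487}{95177801762} = \left(-51002 - 22453\right) - \frac{476487}{95177801762} = -73455 - \frac{476487}{95177801762} = - \frac{6991285428904197}{95177801762}$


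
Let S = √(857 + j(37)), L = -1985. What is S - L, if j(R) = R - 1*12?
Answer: 1985 + 21*√2 ≈ 2014.7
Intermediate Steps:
j(R) = -12 + R (j(R) = R - 12 = -12 + R)
S = 21*√2 (S = √(857 + (-12 + 37)) = √(857 + 25) = √882 = 21*√2 ≈ 29.698)
S - L = 21*√2 - 1*(-1985) = 21*√2 + 1985 = 1985 + 21*√2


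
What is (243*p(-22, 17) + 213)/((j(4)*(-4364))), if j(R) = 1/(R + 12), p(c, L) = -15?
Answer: 13728/1091 ≈ 12.583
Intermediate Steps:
j(R) = 1/(12 + R)
(243*p(-22, 17) + 213)/((j(4)*(-4364))) = (243*(-15) + 213)/((-4364/(12 + 4))) = (-3645 + 213)/((-4364/16)) = -3432/((1/16)*(-4364)) = -3432/(-1091/4) = -3432*(-4/1091) = 13728/1091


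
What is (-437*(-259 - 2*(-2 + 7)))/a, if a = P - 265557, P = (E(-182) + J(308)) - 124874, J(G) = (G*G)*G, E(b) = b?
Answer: 117553/28827499 ≈ 0.0040778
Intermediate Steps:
J(G) = G³ (J(G) = G²*G = G³)
P = 29093056 (P = (-182 + 308³) - 124874 = (-182 + 29218112) - 124874 = 29217930 - 124874 = 29093056)
a = 28827499 (a = 29093056 - 265557 = 28827499)
(-437*(-259 - 2*(-2 + 7)))/a = -437*(-259 - 2*(-2 + 7))/28827499 = -437*(-259 - 2*5)*(1/28827499) = -437*(-259 - 10)*(1/28827499) = -437*(-269)*(1/28827499) = 117553*(1/28827499) = 117553/28827499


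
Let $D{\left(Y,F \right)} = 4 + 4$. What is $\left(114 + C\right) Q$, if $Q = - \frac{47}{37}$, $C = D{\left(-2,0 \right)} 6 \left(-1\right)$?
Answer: $- \frac{3102}{37} \approx -83.838$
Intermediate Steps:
$D{\left(Y,F \right)} = 8$
$C = -48$ ($C = 8 \cdot 6 \left(-1\right) = 48 \left(-1\right) = -48$)
$Q = - \frac{47}{37}$ ($Q = \left(-47\right) \frac{1}{37} = - \frac{47}{37} \approx -1.2703$)
$\left(114 + C\right) Q = \left(114 - 48\right) \left(- \frac{47}{37}\right) = 66 \left(- \frac{47}{37}\right) = - \frac{3102}{37}$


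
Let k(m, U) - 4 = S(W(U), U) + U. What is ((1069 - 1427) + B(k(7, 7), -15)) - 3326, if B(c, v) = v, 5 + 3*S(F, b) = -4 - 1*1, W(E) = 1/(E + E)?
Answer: -3699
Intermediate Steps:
W(E) = 1/(2*E)
S(F, b) = -10/3 (S(F, b) = -5/3 + (-4 - 1*1)/3 = -5/3 + (-4 - 1)/3 = -5/3 + (1/3)*(-5) = -5/3 - 5/3 = -10/3)
k(m, U) = 2/3 + U (k(m, U) = 4 + (-10/3 + U) = 2/3 + U)
((1069 - 1427) + B(k(7, 7), -15)) - 3326 = ((1069 - 1427) - 15) - 3326 = (-358 - 15) - 3326 = -373 - 3326 = -3699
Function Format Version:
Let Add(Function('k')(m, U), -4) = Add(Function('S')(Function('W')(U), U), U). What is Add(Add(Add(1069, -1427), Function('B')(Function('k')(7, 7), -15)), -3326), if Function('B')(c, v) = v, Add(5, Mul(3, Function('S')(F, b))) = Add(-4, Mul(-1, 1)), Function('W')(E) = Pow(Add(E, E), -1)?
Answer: -3699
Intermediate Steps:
Function('W')(E) = Mul(Rational(1, 2), Pow(E, -1)) (Function('W')(E) = Pow(Mul(2, E), -1) = Mul(Rational(1, 2), Pow(E, -1)))
Function('S')(F, b) = Rational(-10, 3) (Function('S')(F, b) = Add(Rational(-5, 3), Mul(Rational(1, 3), Add(-4, Mul(-1, 1)))) = Add(Rational(-5, 3), Mul(Rational(1, 3), Add(-4, -1))) = Add(Rational(-5, 3), Mul(Rational(1, 3), -5)) = Add(Rational(-5, 3), Rational(-5, 3)) = Rational(-10, 3))
Function('k')(m, U) = Add(Rational(2, 3), U) (Function('k')(m, U) = Add(4, Add(Rational(-10, 3), U)) = Add(Rational(2, 3), U))
Add(Add(Add(1069, -1427), Function('B')(Function('k')(7, 7), -15)), -3326) = Add(Add(Add(1069, -1427), -15), -3326) = Add(Add(-358, -15), -3326) = Add(-373, -3326) = -3699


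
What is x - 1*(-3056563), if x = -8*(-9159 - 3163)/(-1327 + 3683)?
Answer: 1800340251/589 ≈ 3.0566e+6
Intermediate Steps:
x = 24644/589 (x = -(-98576)/2356 = -8*(-6161/1178) = 24644/589 ≈ 41.840)
x - 1*(-3056563) = 24644/589 - 1*(-3056563) = 24644/589 + 3056563 = 1800340251/589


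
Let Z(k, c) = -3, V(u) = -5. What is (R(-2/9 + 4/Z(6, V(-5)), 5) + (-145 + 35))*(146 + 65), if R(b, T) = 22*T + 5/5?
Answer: 211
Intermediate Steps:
R(b, T) = 1 + 22*T (R(b, T) = 22*T + 5*(⅕) = 22*T + 1 = 1 + 22*T)
(R(-2/9 + 4/Z(6, V(-5)), 5) + (-145 + 35))*(146 + 65) = ((1 + 22*5) + (-145 + 35))*(146 + 65) = ((1 + 110) - 110)*211 = (111 - 110)*211 = 1*211 = 211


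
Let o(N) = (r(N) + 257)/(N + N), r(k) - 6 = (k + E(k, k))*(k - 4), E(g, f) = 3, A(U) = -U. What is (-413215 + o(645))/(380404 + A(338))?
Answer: -532631719/490285140 ≈ -1.0864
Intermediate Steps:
r(k) = 6 + (-4 + k)*(3 + k) (r(k) = 6 + (k + 3)*(k - 4) = 6 + (3 + k)*(-4 + k) = 6 + (-4 + k)*(3 + k))
o(N) = (251 + N² - N)/(2*N) (o(N) = ((-6 + N² - N) + 257)/(N + N) = (251 + N² - N)/((2*N)) = (251 + N² - N)*(1/(2*N)) = (251 + N² - N)/(2*N))
(-413215 + o(645))/(380404 + A(338)) = (-413215 + (½)*(251 + 645² - 1*645)/645)/(380404 - 1*338) = (-413215 + (½)*(1/645)*(251 + 416025 - 645))/(380404 - 338) = (-413215 + (½)*(1/645)*415631)/380066 = (-413215 + 415631/1290)*(1/380066) = -532631719/1290*1/380066 = -532631719/490285140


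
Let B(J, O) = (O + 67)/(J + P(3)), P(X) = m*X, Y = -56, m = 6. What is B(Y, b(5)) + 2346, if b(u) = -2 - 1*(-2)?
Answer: 89081/38 ≈ 2344.2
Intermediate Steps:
b(u) = 0 (b(u) = -2 + 2 = 0)
P(X) = 6*X
B(J, O) = (67 + O)/(18 + J) (B(J, O) = (O + 67)/(J + 6*3) = (67 + O)/(J + 18) = (67 + O)/(18 + J))
B(Y, b(5)) + 2346 = (67 + 0)/(18 - 56) + 2346 = 67/(-38) + 2346 = -1/38*67 + 2346 = -67/38 + 2346 = 89081/38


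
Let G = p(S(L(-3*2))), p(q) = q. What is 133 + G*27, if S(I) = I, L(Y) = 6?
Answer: 295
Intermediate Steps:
G = 6
133 + G*27 = 133 + 6*27 = 133 + 162 = 295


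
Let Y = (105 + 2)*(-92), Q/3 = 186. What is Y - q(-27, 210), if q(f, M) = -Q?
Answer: -9286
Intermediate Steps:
Q = 558 (Q = 3*186 = 558)
Y = -9844 (Y = 107*(-92) = -9844)
q(f, M) = -558 (q(f, M) = -1*558 = -558)
Y - q(-27, 210) = -9844 - 1*(-558) = -9844 + 558 = -9286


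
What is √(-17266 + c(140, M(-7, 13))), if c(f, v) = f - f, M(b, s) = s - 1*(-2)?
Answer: I*√17266 ≈ 131.4*I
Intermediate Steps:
M(b, s) = 2 + s (M(b, s) = s + 2 = 2 + s)
c(f, v) = 0
√(-17266 + c(140, M(-7, 13))) = √(-17266 + 0) = √(-17266) = I*√17266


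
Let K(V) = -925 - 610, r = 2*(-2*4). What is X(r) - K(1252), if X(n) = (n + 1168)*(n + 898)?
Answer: 1017599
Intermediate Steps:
r = -16 (r = 2*(-8) = -16)
X(n) = (898 + n)*(1168 + n) (X(n) = (1168 + n)*(898 + n) = (898 + n)*(1168 + n))
K(V) = -1535
X(r) - K(1252) = (1048864 + (-16)² + 2066*(-16)) - 1*(-1535) = (1048864 + 256 - 33056) + 1535 = 1016064 + 1535 = 1017599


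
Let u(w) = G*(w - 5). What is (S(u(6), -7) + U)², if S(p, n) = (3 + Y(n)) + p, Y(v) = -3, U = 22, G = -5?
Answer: 289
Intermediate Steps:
u(w) = 25 - 5*w (u(w) = -5*(w - 5) = -5*(-5 + w) = 25 - 5*w)
S(p, n) = p (S(p, n) = (3 - 3) + p = 0 + p = p)
(S(u(6), -7) + U)² = ((25 - 5*6) + 22)² = ((25 - 30) + 22)² = (-5 + 22)² = 17² = 289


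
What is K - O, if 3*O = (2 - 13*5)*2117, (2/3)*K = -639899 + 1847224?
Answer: 3710889/2 ≈ 1.8554e+6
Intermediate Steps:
K = 3621975/2 (K = 3*(-639899 + 1847224)/2 = (3/2)*1207325 = 3621975/2 ≈ 1.8110e+6)
O = -44457 (O = ((2 - 13*5)*2117)/3 = ((2 - 65)*2117)/3 = (-63*2117)/3 = (⅓)*(-133371) = -44457)
K - O = 3621975/2 - 1*(-44457) = 3621975/2 + 44457 = 3710889/2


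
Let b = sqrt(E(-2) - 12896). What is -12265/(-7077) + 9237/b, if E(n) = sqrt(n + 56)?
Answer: 12265/7077 - 9237*I/sqrt(12896 - 3*sqrt(6)) ≈ 1.7331 - 81.363*I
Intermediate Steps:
E(n) = sqrt(56 + n)
b = sqrt(-12896 + 3*sqrt(6)) (b = sqrt(sqrt(56 - 2) - 12896) = sqrt(sqrt(54) - 12896) = sqrt(3*sqrt(6) - 12896) = sqrt(-12896 + 3*sqrt(6)) ≈ 113.53*I)
-12265/(-7077) + 9237/b = -12265/(-7077) + 9237/(sqrt(-12896 + 3*sqrt(6))) = -12265*(-1/7077) + 9237/sqrt(-12896 + 3*sqrt(6)) = 12265/7077 + 9237/sqrt(-12896 + 3*sqrt(6))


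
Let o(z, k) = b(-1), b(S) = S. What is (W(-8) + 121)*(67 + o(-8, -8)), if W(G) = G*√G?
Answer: 7986 - 1056*I*√2 ≈ 7986.0 - 1493.4*I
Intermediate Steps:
o(z, k) = -1
W(G) = G^(3/2)
(W(-8) + 121)*(67 + o(-8, -8)) = ((-8)^(3/2) + 121)*(67 - 1) = (-16*I*√2 + 121)*66 = (121 - 16*I*√2)*66 = 7986 - 1056*I*√2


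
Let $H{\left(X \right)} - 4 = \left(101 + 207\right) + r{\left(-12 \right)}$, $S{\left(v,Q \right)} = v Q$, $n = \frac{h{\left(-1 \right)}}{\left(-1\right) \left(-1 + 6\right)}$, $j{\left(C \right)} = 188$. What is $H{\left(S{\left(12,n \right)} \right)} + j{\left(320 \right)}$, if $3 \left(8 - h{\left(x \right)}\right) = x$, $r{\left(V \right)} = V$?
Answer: $488$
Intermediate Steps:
$h{\left(x \right)} = 8 - \frac{x}{3}$
$n = - \frac{5}{3}$ ($n = \frac{8 - - \frac{1}{3}}{\left(-1\right) \left(-1 + 6\right)} = \frac{8 + \frac{1}{3}}{\left(-1\right) 5} = \frac{25}{3 \left(-5\right)} = \frac{25}{3} \left(- \frac{1}{5}\right) = - \frac{5}{3} \approx -1.6667$)
$S{\left(v,Q \right)} = Q v$
$H{\left(X \right)} = 300$ ($H{\left(X \right)} = 4 + \left(\left(101 + 207\right) - 12\right) = 4 + \left(308 - 12\right) = 4 + 296 = 300$)
$H{\left(S{\left(12,n \right)} \right)} + j{\left(320 \right)} = 300 + 188 = 488$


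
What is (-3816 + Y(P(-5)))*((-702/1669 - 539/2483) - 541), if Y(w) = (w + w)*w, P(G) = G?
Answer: 8453221460824/4144127 ≈ 2.0398e+6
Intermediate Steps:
Y(w) = 2*w² (Y(w) = (2*w)*w = 2*w²)
(-3816 + Y(P(-5)))*((-702/1669 - 539/2483) - 541) = (-3816 + 2*(-5)²)*((-702/1669 - 539/2483) - 541) = (-3816 + 2*25)*((-702*1/1669 - 539*1/2483) - 541) = (-3816 + 50)*((-702/1669 - 539/2483) - 541) = -3766*(-2642657/4144127 - 541) = -3766*(-2244615364/4144127) = 8453221460824/4144127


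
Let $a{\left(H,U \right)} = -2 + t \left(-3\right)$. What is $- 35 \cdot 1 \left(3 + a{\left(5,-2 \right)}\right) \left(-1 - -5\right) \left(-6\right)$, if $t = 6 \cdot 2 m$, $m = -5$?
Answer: $152040$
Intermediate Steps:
$t = -60$ ($t = 6 \cdot 2 \left(-5\right) = 12 \left(-5\right) = -60$)
$a{\left(H,U \right)} = 178$ ($a{\left(H,U \right)} = -2 - -180 = -2 + 180 = 178$)
$- 35 \cdot 1 \left(3 + a{\left(5,-2 \right)}\right) \left(-1 - -5\right) \left(-6\right) = - 35 \cdot 1 \left(3 + 178\right) \left(-1 - -5\right) \left(-6\right) = - 35 \cdot 1 \cdot 181 \left(-1 + 5\right) \left(-6\right) = \left(-35\right) 181 \cdot 4 \left(-6\right) = \left(-6335\right) \left(-24\right) = 152040$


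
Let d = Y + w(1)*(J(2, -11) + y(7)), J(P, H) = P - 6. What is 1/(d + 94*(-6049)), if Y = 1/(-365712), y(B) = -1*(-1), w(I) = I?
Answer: -365712/207947134609 ≈ -1.7587e-6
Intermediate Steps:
y(B) = 1
J(P, H) = -6 + P
Y = -1/365712 ≈ -2.7344e-6
d = -1097137/365712 (d = -1/365712 + 1*((-6 + 2) + 1) = -1/365712 + 1*(-4 + 1) = -1/365712 + 1*(-3) = -1/365712 - 3 = -1097137/365712 ≈ -3.0000)
1/(d + 94*(-6049)) = 1/(-1097137/365712 + 94*(-6049)) = 1/(-1097137/365712 - 568606) = 1/(-207947134609/365712) = -365712/207947134609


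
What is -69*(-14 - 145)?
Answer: 10971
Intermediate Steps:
-69*(-14 - 145) = -69*(-159) = 10971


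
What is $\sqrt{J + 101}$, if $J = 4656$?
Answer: $\sqrt{4757} \approx 68.971$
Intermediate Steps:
$\sqrt{J + 101} = \sqrt{4656 + 101} = \sqrt{4757}$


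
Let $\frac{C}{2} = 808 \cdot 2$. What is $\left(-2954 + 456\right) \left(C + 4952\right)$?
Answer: $-20443632$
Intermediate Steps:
$C = 3232$ ($C = 2 \cdot 808 \cdot 2 = 2 \cdot 1616 = 3232$)
$\left(-2954 + 456\right) \left(C + 4952\right) = \left(-2954 + 456\right) \left(3232 + 4952\right) = \left(-2498\right) 8184 = -20443632$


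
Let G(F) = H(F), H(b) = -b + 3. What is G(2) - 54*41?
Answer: -2213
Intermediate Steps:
H(b) = 3 - b
G(F) = 3 - F
G(2) - 54*41 = (3 - 1*2) - 54*41 = (3 - 2) - 2214 = 1 - 2214 = -2213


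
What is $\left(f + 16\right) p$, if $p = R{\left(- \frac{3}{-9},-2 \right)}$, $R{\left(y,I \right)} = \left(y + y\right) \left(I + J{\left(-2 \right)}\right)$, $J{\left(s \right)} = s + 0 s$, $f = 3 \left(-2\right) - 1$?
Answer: $-24$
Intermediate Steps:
$f = -7$ ($f = -6 - 1 = -7$)
$J{\left(s \right)} = s$ ($J{\left(s \right)} = s + 0 = s$)
$R{\left(y,I \right)} = 2 y \left(-2 + I\right)$ ($R{\left(y,I \right)} = \left(y + y\right) \left(I - 2\right) = 2 y \left(-2 + I\right)$)
$p = - \frac{8}{3}$ ($p = 2 \left(- \frac{3}{-9}\right) \left(-2 - 2\right) = 2 \left(\left(-3\right) \left(- \frac{1}{9}\right)\right) \left(-4\right) = 2 \cdot \frac{1}{3} \left(-4\right) = - \frac{8}{3} \approx -2.6667$)
$\left(f + 16\right) p = \left(-7 + 16\right) \left(- \frac{8}{3}\right) = 9 \left(- \frac{8}{3}\right) = -24$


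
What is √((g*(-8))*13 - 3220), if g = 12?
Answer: 2*I*√1117 ≈ 66.843*I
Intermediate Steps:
√((g*(-8))*13 - 3220) = √((12*(-8))*13 - 3220) = √(-96*13 - 3220) = √(-1248 - 3220) = √(-4468) = 2*I*√1117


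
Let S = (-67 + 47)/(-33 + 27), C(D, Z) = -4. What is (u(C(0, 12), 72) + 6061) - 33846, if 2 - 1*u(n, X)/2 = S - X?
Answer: -82931/3 ≈ -27644.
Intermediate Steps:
S = 10/3 (S = -20/(-6) = -20*(-1/6) = 10/3 ≈ 3.3333)
u(n, X) = -8/3 + 2*X (u(n, X) = 4 - 2*(10/3 - X) = 4 + (-20/3 + 2*X) = -8/3 + 2*X)
(u(C(0, 12), 72) + 6061) - 33846 = ((-8/3 + 2*72) + 6061) - 33846 = ((-8/3 + 144) + 6061) - 33846 = (424/3 + 6061) - 33846 = 18607/3 - 33846 = -82931/3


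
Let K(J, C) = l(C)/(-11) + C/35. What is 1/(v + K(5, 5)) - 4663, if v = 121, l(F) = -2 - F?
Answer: -43724874/9377 ≈ -4663.0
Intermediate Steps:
K(J, C) = 2/11 + 46*C/385 (K(J, C) = (-2 - C)/(-11) + C/35 = (-2 - C)*(-1/11) + C*(1/35) = (2/11 + C/11) + C/35 = 2/11 + 46*C/385)
1/(v + K(5, 5)) - 4663 = 1/(121 + (2/11 + (46/385)*5)) - 4663 = 1/(121 + (2/11 + 46/77)) - 4663 = 1/(121 + 60/77) - 4663 = 1/(9377/77) - 4663 = 77/9377 - 4663 = -43724874/9377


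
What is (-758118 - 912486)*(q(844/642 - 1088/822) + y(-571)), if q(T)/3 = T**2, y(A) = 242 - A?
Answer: -291858859360528460/214886281 ≈ -1.3582e+9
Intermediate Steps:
q(T) = 3*T**2
(-758118 - 912486)*(q(844/642 - 1088/822) + y(-571)) = (-758118 - 912486)*(3*(844/642 - 1088/822)**2 + (242 - 1*(-571))) = -1670604*(3*(844*(1/642) - 1088*1/822)**2 + (242 + 571)) = -1670604*(3*(422/321 - 544/411)**2 + 813) = -1670604*(3*(-394/43977)**2 + 813) = -1670604*(3*(155236/1933976529) + 813) = -1670604*(155236/644658843 + 813) = -1670604*524107794595/644658843 = -291858859360528460/214886281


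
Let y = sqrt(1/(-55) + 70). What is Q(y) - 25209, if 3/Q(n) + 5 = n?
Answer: -62366241/2474 + 3*sqrt(211695)/2474 ≈ -25208.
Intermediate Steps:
y = sqrt(211695)/55 (y = sqrt(-1/55 + 70) = sqrt(3849/55) = sqrt(211695)/55 ≈ 8.3655)
Q(n) = 3/(-5 + n)
Q(y) - 25209 = 3/(-5 + sqrt(211695)/55) - 25209 = -25209 + 3/(-5 + sqrt(211695)/55)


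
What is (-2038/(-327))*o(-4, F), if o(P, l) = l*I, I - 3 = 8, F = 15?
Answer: 112090/109 ≈ 1028.3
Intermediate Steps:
I = 11 (I = 3 + 8 = 11)
o(P, l) = 11*l (o(P, l) = l*11 = 11*l)
(-2038/(-327))*o(-4, F) = (-2038/(-327))*(11*15) = -2038*(-1/327)*165 = (2038/327)*165 = 112090/109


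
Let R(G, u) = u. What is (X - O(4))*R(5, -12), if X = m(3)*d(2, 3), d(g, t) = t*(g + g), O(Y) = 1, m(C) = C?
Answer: -420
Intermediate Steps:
d(g, t) = 2*g*t (d(g, t) = t*(2*g) = 2*g*t)
X = 36 (X = 3*(2*2*3) = 3*12 = 36)
(X - O(4))*R(5, -12) = (36 - 1*1)*(-12) = (36 - 1)*(-12) = 35*(-12) = -420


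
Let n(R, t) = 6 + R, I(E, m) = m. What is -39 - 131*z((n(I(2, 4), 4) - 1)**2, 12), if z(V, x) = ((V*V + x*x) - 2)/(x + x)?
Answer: -879029/24 ≈ -36626.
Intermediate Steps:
z(V, x) = (-2 + V**2 + x**2)/(2*x) (z(V, x) = ((V**2 + x**2) - 2)/((2*x)) = (-2 + V**2 + x**2)*(1/(2*x)) = (-2 + V**2 + x**2)/(2*x))
-39 - 131*z((n(I(2, 4), 4) - 1)**2, 12) = -39 - 131*(-2 + (((6 + 4) - 1)**2)**2 + 12**2)/(2*12) = -39 - 131*(-2 + ((10 - 1)**2)**2 + 144)/(2*12) = -39 - 131*(-2 + (9**2)**2 + 144)/(2*12) = -39 - 131*(-2 + 81**2 + 144)/(2*12) = -39 - 131*(-2 + 6561 + 144)/(2*12) = -39 - 131*6703/(2*12) = -39 - 131*6703/24 = -39 - 878093/24 = -879029/24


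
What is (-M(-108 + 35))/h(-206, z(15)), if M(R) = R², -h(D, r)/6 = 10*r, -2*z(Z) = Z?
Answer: -5329/450 ≈ -11.842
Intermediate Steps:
z(Z) = -Z/2
h(D, r) = -60*r
(-M(-108 + 35))/h(-206, z(15)) = (-(-108 + 35)²)/((-(-30)*15)) = (-1*(-73)²)/((-60*(-15/2))) = -1*5329/450 = -5329*1/450 = -5329/450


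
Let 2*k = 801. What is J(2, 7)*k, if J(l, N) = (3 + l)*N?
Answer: 28035/2 ≈ 14018.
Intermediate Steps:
J(l, N) = N*(3 + l)
k = 801/2 (k = (½)*801 = 801/2 ≈ 400.50)
J(2, 7)*k = (7*(3 + 2))*(801/2) = (7*5)*(801/2) = 35*(801/2) = 28035/2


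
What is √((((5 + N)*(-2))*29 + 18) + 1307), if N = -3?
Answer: √1209 ≈ 34.771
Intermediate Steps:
√((((5 + N)*(-2))*29 + 18) + 1307) = √((((5 - 3)*(-2))*29 + 18) + 1307) = √(((2*(-2))*29 + 18) + 1307) = √((-4*29 + 18) + 1307) = √((-116 + 18) + 1307) = √(-98 + 1307) = √1209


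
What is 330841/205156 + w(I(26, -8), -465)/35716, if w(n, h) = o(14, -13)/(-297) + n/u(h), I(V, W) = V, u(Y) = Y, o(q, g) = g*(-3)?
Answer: 1618935690586/1003912605135 ≈ 1.6126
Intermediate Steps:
o(q, g) = -3*g
w(n, h) = -13/99 + n/h (w(n, h) = -3*(-13)/(-297) + n/h = 39*(-1/297) + n/h = -13/99 + n/h)
330841/205156 + w(I(26, -8), -465)/35716 = 330841/205156 + (-13/99 + 26/(-465))/35716 = 330841*(1/205156) + (-13/99 + 26*(-1/465))*(1/35716) = 47263/29308 + (-13/99 - 26/465)*(1/35716) = 47263/29308 - 2873/15345*1/35716 = 47263/29308 - 2873/548062020 = 1618935690586/1003912605135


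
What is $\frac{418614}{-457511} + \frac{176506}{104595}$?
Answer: $\frac{36968505236}{47853363045} \approx 0.77254$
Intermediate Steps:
$\frac{418614}{-457511} + \frac{176506}{104595} = 418614 \left(- \frac{1}{457511}\right) + 176506 \cdot \frac{1}{104595} = - \frac{418614}{457511} + \frac{176506}{104595} = \frac{36968505236}{47853363045}$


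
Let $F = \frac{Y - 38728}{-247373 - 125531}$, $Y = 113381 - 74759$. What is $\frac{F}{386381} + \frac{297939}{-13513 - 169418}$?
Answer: $- \frac{1022094071493225}{627553595456732} \approx -1.6287$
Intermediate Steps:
$Y = 38622$ ($Y = 113381 - 74759 = 38622$)
$F = \frac{53}{186452}$ ($F = \frac{38622 - 38728}{-247373 - 125531} = - \frac{106}{-372904} = \left(-106\right) \left(- \frac{1}{372904}\right) = \frac{53}{186452} \approx 0.00028426$)
$\frac{F}{386381} + \frac{297939}{-13513 - 169418} = \frac{53}{186452 \cdot 386381} + \frac{297939}{-13513 - 169418} = \frac{53}{186452} \cdot \frac{1}{386381} + \frac{297939}{-182931} = \frac{53}{72041510212} + 297939 \left(- \frac{1}{182931}\right) = \frac{53}{72041510212} - \frac{99313}{60977} = - \frac{1022094071493225}{627553595456732}$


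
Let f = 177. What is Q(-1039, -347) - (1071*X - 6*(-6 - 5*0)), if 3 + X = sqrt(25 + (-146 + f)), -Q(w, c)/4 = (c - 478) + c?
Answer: 7865 - 2142*sqrt(14) ≈ -149.63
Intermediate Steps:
Q(w, c) = 1912 - 8*c (Q(w, c) = -4*((c - 478) + c) = -4*((-478 + c) + c) = -4*(-478 + 2*c) = 1912 - 8*c)
X = -3 + 2*sqrt(14) (X = -3 + sqrt(25 + (-146 + 177)) = -3 + sqrt(25 + 31) = -3 + sqrt(56) = -3 + 2*sqrt(14) ≈ 4.4833)
Q(-1039, -347) - (1071*X - 6*(-6 - 5*0)) = (1912 - 8*(-347)) - (1071*(-3 + 2*sqrt(14)) - 6*(-6 - 5*0)) = (1912 + 2776) - ((-3213 + 2142*sqrt(14)) - 6*(-6 + 0)) = 4688 - ((-3213 + 2142*sqrt(14)) - 6*(-6)) = 4688 - ((-3213 + 2142*sqrt(14)) + 36) = 4688 - (-3177 + 2142*sqrt(14)) = 4688 + (3177 - 2142*sqrt(14)) = 7865 - 2142*sqrt(14)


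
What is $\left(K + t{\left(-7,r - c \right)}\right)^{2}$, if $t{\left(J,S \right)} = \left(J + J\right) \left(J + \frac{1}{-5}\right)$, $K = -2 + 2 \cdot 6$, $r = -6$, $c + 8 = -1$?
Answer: $\frac{306916}{25} \approx 12277.0$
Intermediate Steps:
$c = -9$ ($c = -8 - 1 = -9$)
$K = 10$ ($K = -2 + 12 = 10$)
$t{\left(J,S \right)} = 2 J \left(- \frac{1}{5} + J\right)$ ($t{\left(J,S \right)} = 2 J \left(J - \frac{1}{5}\right) = 2 J \left(- \frac{1}{5} + J\right)$)
$\left(K + t{\left(-7,r - c \right)}\right)^{2} = \left(10 + \frac{2}{5} \left(-7\right) \left(-1 + 5 \left(-7\right)\right)\right)^{2} = \left(10 + \frac{2}{5} \left(-7\right) \left(-1 - 35\right)\right)^{2} = \left(10 + \frac{2}{5} \left(-7\right) \left(-36\right)\right)^{2} = \left(10 + \frac{504}{5}\right)^{2} = \left(\frac{554}{5}\right)^{2} = \frac{306916}{25}$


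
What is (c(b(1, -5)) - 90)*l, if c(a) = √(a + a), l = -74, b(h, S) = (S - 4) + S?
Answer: 6660 - 148*I*√7 ≈ 6660.0 - 391.57*I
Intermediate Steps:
b(h, S) = -4 + 2*S (b(h, S) = (-4 + S) + S = -4 + 2*S)
c(a) = √2*√a (c(a) = √(2*a) = √2*√a)
(c(b(1, -5)) - 90)*l = (√2*√(-4 + 2*(-5)) - 90)*(-74) = (√2*√(-4 - 10) - 90)*(-74) = (√2*√(-14) - 90)*(-74) = (√2*(I*√14) - 90)*(-74) = (2*I*√7 - 90)*(-74) = (-90 + 2*I*√7)*(-74) = 6660 - 148*I*√7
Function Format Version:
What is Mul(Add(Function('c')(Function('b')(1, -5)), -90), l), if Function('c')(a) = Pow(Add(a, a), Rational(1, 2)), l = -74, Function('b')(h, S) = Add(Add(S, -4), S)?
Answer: Add(6660, Mul(-148, I, Pow(7, Rational(1, 2)))) ≈ Add(6660.0, Mul(-391.57, I))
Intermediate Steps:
Function('b')(h, S) = Add(-4, Mul(2, S)) (Function('b')(h, S) = Add(Add(-4, S), S) = Add(-4, Mul(2, S)))
Function('c')(a) = Mul(Pow(2, Rational(1, 2)), Pow(a, Rational(1, 2))) (Function('c')(a) = Pow(Mul(2, a), Rational(1, 2)) = Mul(Pow(2, Rational(1, 2)), Pow(a, Rational(1, 2))))
Mul(Add(Function('c')(Function('b')(1, -5)), -90), l) = Mul(Add(Mul(Pow(2, Rational(1, 2)), Pow(Add(-4, Mul(2, -5)), Rational(1, 2))), -90), -74) = Mul(Add(Mul(Pow(2, Rational(1, 2)), Pow(Add(-4, -10), Rational(1, 2))), -90), -74) = Mul(Add(Mul(Pow(2, Rational(1, 2)), Pow(-14, Rational(1, 2))), -90), -74) = Mul(Add(Mul(Pow(2, Rational(1, 2)), Mul(I, Pow(14, Rational(1, 2)))), -90), -74) = Mul(Add(Mul(2, I, Pow(7, Rational(1, 2))), -90), -74) = Mul(Add(-90, Mul(2, I, Pow(7, Rational(1, 2)))), -74) = Add(6660, Mul(-148, I, Pow(7, Rational(1, 2))))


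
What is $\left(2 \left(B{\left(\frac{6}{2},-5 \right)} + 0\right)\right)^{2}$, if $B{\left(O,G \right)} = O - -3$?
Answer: $144$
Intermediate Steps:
$B{\left(O,G \right)} = 3 + O$ ($B{\left(O,G \right)} = O + 3 = 3 + O$)
$\left(2 \left(B{\left(\frac{6}{2},-5 \right)} + 0\right)\right)^{2} = \left(2 \left(\left(3 + \frac{6}{2}\right) + 0\right)\right)^{2} = \left(2 \left(\left(3 + 6 \cdot \frac{1}{2}\right) + 0\right)\right)^{2} = \left(2 \left(\left(3 + 3\right) + 0\right)\right)^{2} = \left(2 \left(6 + 0\right)\right)^{2} = \left(2 \cdot 6\right)^{2} = 12^{2} = 144$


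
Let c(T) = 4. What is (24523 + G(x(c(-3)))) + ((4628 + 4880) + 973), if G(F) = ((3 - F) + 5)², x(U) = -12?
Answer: 35404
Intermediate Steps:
G(F) = (8 - F)²
(24523 + G(x(c(-3)))) + ((4628 + 4880) + 973) = (24523 + (-8 - 12)²) + ((4628 + 4880) + 973) = (24523 + (-20)²) + (9508 + 973) = (24523 + 400) + 10481 = 24923 + 10481 = 35404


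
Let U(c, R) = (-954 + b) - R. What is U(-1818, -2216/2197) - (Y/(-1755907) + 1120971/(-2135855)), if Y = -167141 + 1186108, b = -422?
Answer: -11320199925442137206/8239546951830545 ≈ -1373.9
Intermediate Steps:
U(c, R) = -1376 - R (U(c, R) = (-954 - 422) - R = -1376 - R)
Y = 1018967
U(-1818, -2216/2197) - (Y/(-1755907) + 1120971/(-2135855)) = (-1376 - (-2216)/2197) - (1018967/(-1755907) + 1120971/(-2135855)) = (-1376 - (-2216)/2197) - (1018967*(-1/1755907) + 1120971*(-1/2135855)) = (-1376 - 1*(-2216/2197)) - (-1018967/1755907 - 1120971/2135855) = (-1376 + 2216/2197) - 1*(-4144686587482/3750362745485) = -3020856/2197 + 4144686587482/3750362745485 = -11320199925442137206/8239546951830545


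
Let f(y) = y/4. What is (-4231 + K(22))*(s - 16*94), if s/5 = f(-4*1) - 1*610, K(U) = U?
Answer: 19188831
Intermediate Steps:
f(y) = y/4 (f(y) = y*(¼) = y/4)
s = -3055 (s = 5*((-4*1)/4 - 1*610) = 5*((¼)*(-4) - 610) = 5*(-1 - 610) = 5*(-611) = -3055)
(-4231 + K(22))*(s - 16*94) = (-4231 + 22)*(-3055 - 16*94) = -4209*(-3055 - 1504) = -4209*(-4559) = 19188831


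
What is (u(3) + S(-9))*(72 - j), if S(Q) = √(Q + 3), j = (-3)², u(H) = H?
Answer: 189 + 63*I*√6 ≈ 189.0 + 154.32*I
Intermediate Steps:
j = 9
S(Q) = √(3 + Q)
(u(3) + S(-9))*(72 - j) = (3 + √(3 - 9))*(72 - 1*9) = (3 + √(-6))*(72 - 9) = (3 + I*√6)*63 = 189 + 63*I*√6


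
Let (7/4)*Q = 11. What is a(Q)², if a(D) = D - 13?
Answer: 2209/49 ≈ 45.082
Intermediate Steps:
Q = 44/7 (Q = (4/7)*11 = 44/7 ≈ 6.2857)
a(D) = -13 + D
a(Q)² = (-13 + 44/7)² = (-47/7)² = 2209/49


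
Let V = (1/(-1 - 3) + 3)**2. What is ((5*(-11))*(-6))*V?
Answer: 19965/8 ≈ 2495.6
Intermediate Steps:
V = 121/16 (V = (1/(-4) + 3)**2 = (-1/4 + 3)**2 = (11/4)**2 = 121/16 ≈ 7.5625)
((5*(-11))*(-6))*V = ((5*(-11))*(-6))*(121/16) = -55*(-6)*(121/16) = 330*(121/16) = 19965/8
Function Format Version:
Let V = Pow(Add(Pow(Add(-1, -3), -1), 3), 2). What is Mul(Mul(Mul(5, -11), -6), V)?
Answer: Rational(19965, 8) ≈ 2495.6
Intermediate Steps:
V = Rational(121, 16) (V = Pow(Add(Pow(-4, -1), 3), 2) = Pow(Add(Rational(-1, 4), 3), 2) = Pow(Rational(11, 4), 2) = Rational(121, 16) ≈ 7.5625)
Mul(Mul(Mul(5, -11), -6), V) = Mul(Mul(Mul(5, -11), -6), Rational(121, 16)) = Mul(Mul(-55, -6), Rational(121, 16)) = Mul(330, Rational(121, 16)) = Rational(19965, 8)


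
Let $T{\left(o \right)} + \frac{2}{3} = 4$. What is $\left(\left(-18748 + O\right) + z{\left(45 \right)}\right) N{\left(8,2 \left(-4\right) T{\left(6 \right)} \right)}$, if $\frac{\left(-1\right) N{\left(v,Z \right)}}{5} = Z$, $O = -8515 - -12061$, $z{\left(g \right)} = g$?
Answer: $- \frac{6062800}{3} \approx -2.0209 \cdot 10^{6}$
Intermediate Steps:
$O = 3546$ ($O = -8515 + 12061 = 3546$)
$T{\left(o \right)} = \frac{10}{3}$ ($T{\left(o \right)} = - \frac{2}{3} + 4 = \frac{10}{3}$)
$N{\left(v,Z \right)} = - 5 Z$
$\left(\left(-18748 + O\right) + z{\left(45 \right)}\right) N{\left(8,2 \left(-4\right) T{\left(6 \right)} \right)} = \left(\left(-18748 + 3546\right) + 45\right) \left(- 5 \cdot 2 \left(-4\right) \frac{10}{3}\right) = \left(-15202 + 45\right) \left(- 5 \left(\left(-8\right) \frac{10}{3}\right)\right) = - 15157 \left(\left(-5\right) \left(- \frac{80}{3}\right)\right) = \left(-15157\right) \frac{400}{3} = - \frac{6062800}{3}$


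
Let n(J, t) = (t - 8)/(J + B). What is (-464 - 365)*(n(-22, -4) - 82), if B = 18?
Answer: 65491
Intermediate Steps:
n(J, t) = (-8 + t)/(18 + J) (n(J, t) = (t - 8)/(J + 18) = (-8 + t)/(18 + J))
(-464 - 365)*(n(-22, -4) - 82) = (-464 - 365)*((-8 - 4)/(18 - 22) - 82) = -829*(-12/(-4) - 82) = -829*(-¼*(-12) - 82) = -829*(3 - 82) = -829*(-79) = 65491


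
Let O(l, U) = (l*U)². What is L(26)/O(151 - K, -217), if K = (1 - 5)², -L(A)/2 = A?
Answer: -52/858197025 ≈ -6.0592e-8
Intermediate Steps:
L(A) = -2*A
K = 16 (K = (-4)² = 16)
O(l, U) = U²*l² (O(l, U) = (U*l)² = U²*l²)
L(26)/O(151 - K, -217) = (-2*26)/(((-217)²*(151 - 1*16)²)) = -52*1/(47089*(151 - 16)²) = -52/(47089*135²) = -52/(47089*18225) = -52/858197025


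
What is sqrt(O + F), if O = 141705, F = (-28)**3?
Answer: sqrt(119753) ≈ 346.05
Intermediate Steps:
F = -21952
sqrt(O + F) = sqrt(141705 - 21952) = sqrt(119753)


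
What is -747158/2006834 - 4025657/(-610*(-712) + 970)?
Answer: -4202027872879/436777385930 ≈ -9.6205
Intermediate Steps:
-747158/2006834 - 4025657/(-610*(-712) + 970) = -747158*1/2006834 - 4025657/(434320 + 970) = -373579/1003417 - 4025657/435290 = -4202027872879/436777385930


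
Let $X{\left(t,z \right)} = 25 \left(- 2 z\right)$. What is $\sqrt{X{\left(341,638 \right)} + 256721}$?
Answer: $\sqrt{224821} \approx 474.15$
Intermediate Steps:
$X{\left(t,z \right)} = - 50 z$
$\sqrt{X{\left(341,638 \right)} + 256721} = \sqrt{\left(-50\right) 638 + 256721} = \sqrt{-31900 + 256721} = \sqrt{224821}$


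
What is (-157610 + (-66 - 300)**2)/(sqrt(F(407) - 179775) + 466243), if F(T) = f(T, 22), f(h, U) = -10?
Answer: -5514255961/108691357417 + 11827*I*sqrt(179785)/108691357417 ≈ -0.050733 + 4.6138e-5*I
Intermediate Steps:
F(T) = -10
(-157610 + (-66 - 300)**2)/(sqrt(F(407) - 179775) + 466243) = (-157610 + (-66 - 300)**2)/(sqrt(-10 - 179775) + 466243) = (-157610 + (-366)**2)/(sqrt(-179785) + 466243) = (-157610 + 133956)/(I*sqrt(179785) + 466243) = -23654/(466243 + I*sqrt(179785))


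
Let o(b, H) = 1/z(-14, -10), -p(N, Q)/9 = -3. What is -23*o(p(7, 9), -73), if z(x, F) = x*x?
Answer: -23/196 ≈ -0.11735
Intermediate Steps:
z(x, F) = x**2
p(N, Q) = 27 (p(N, Q) = -9*(-3) = 27)
o(b, H) = 1/196 (o(b, H) = 1/((-14)**2) = 1/196)
-23*o(p(7, 9), -73) = -23*1/196 = -23/196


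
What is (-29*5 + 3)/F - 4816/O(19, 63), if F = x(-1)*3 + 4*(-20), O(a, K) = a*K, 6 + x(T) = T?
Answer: -45206/17271 ≈ -2.6175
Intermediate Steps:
x(T) = -6 + T
O(a, K) = K*a
F = -101 (F = (-6 - 1)*3 + 4*(-20) = -7*3 - 80 = -21 - 80 = -101)
(-29*5 + 3)/F - 4816/O(19, 63) = (-29*5 + 3)/(-101) - 4816/(63*19) = (-145 + 3)*(-1/101) - 4816/1197 = -142*(-1/101) - 4816*1/1197 = 142/101 - 688/171 = -45206/17271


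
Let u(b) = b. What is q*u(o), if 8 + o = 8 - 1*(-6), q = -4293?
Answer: -25758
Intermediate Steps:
o = 6 (o = -8 + (8 - 1*(-6)) = -8 + (8 + 6) = -8 + 14 = 6)
q*u(o) = -4293*6 = -25758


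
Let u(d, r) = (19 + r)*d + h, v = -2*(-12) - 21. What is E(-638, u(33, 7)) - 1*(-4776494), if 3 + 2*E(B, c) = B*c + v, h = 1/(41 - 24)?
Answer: 76547145/17 ≈ 4.5028e+6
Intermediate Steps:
v = 3 (v = 24 - 21 = 3)
h = 1/17 ≈ 0.058824
u(d, r) = 1/17 + d*(19 + r) (u(d, r) = (19 + r)*d + 1/17 = d*(19 + r) + 1/17 = 1/17 + d*(19 + r))
E(B, c) = B*c/2 (E(B, c) = -3/2 + (B*c + 3)/2 = -3/2 + (3 + B*c)/2 = -3/2 + (3/2 + B*c/2) = B*c/2)
E(-638, u(33, 7)) - 1*(-4776494) = (½)*(-638)*(1/17 + 19*33 + 33*7) - 1*(-4776494) = (½)*(-638)*(1/17 + 627 + 231) + 4776494 = (½)*(-638)*(14587/17) + 4776494 = -4653253/17 + 4776494 = 76547145/17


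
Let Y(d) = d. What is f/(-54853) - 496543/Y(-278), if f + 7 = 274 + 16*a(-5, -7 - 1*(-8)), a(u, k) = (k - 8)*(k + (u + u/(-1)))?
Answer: 27236830089/15249134 ≈ 1786.1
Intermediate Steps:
a(u, k) = k*(-8 + k) (a(u, k) = (-8 + k)*(k + (u + u*(-1))) = (-8 + k)*(k + (u - u)) = (-8 + k)*(k + 0) = (-8 + k)*k = k*(-8 + k))
f = 155 (f = -7 + (274 + 16*((-7 - 1*(-8))*(-8 + (-7 - 1*(-8))))) = -7 + (274 + 16*((-7 + 8)*(-8 + (-7 + 8)))) = -7 + (274 + 16*(1*(-8 + 1))) = -7 + (274 + 16*(1*(-7))) = -7 + (274 + 16*(-7)) = -7 + (274 - 112) = -7 + 162 = 155)
f/(-54853) - 496543/Y(-278) = 155/(-54853) - 496543/(-278) = 155*(-1/54853) - 496543*(-1/278) = -155/54853 + 496543/278 = 27236830089/15249134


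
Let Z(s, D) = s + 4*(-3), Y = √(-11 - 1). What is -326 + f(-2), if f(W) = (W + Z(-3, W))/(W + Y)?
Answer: -2591/8 + 17*I*√3/8 ≈ -323.88 + 3.6806*I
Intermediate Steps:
Y = 2*I*√3 (Y = √(-12) = 2*I*√3 ≈ 3.4641*I)
Z(s, D) = -12 + s (Z(s, D) = s - 12 = -12 + s)
f(W) = (-15 + W)/(W + 2*I*√3) (f(W) = (W + (-12 - 3))/(W + 2*I*√3) = (W - 15)/(W + 2*I*√3) = (-15 + W)/(W + 2*I*√3))
-326 + f(-2) = -326 + (-15 - 2)/(-2 + 2*I*√3) = -326 - 17/(-2 + 2*I*√3)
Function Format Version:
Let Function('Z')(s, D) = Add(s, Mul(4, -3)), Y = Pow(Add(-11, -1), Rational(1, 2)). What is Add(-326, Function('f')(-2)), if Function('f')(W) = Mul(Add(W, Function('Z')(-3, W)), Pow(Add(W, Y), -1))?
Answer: Add(Rational(-2591, 8), Mul(Rational(17, 8), I, Pow(3, Rational(1, 2)))) ≈ Add(-323.88, Mul(3.6806, I))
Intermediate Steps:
Y = Mul(2, I, Pow(3, Rational(1, 2))) (Y = Pow(-12, Rational(1, 2)) = Mul(2, I, Pow(3, Rational(1, 2))) ≈ Mul(3.4641, I))
Function('Z')(s, D) = Add(-12, s) (Function('Z')(s, D) = Add(s, -12) = Add(-12, s))
Function('f')(W) = Mul(Pow(Add(W, Mul(2, I, Pow(3, Rational(1, 2)))), -1), Add(-15, W)) (Function('f')(W) = Mul(Add(W, Add(-12, -3)), Pow(Add(W, Mul(2, I, Pow(3, Rational(1, 2)))), -1)) = Mul(Add(W, -15), Pow(Add(W, Mul(2, I, Pow(3, Rational(1, 2)))), -1)) = Mul(Add(-15, W), Pow(Add(W, Mul(2, I, Pow(3, Rational(1, 2)))), -1)) = Mul(Pow(Add(W, Mul(2, I, Pow(3, Rational(1, 2)))), -1), Add(-15, W)))
Add(-326, Function('f')(-2)) = Add(-326, Mul(Pow(Add(-2, Mul(2, I, Pow(3, Rational(1, 2)))), -1), Add(-15, -2))) = Add(-326, Mul(Pow(Add(-2, Mul(2, I, Pow(3, Rational(1, 2)))), -1), -17)) = Add(-326, Mul(-17, Pow(Add(-2, Mul(2, I, Pow(3, Rational(1, 2)))), -1)))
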